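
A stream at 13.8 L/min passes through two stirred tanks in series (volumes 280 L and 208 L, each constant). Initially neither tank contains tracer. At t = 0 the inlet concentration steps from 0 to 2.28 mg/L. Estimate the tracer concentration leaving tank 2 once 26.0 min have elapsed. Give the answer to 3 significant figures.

Species balance on tank i: dCᵢ/dt = (Cᵢ₋₁ − Cᵢ)/τᵢ with τᵢ = Vᵢ/Q.
τ₁ = 280/13.8 = 20.290 min; τ₂ = 208/13.8 = 15.072 min.
Solving the cascade with C₁(0)=C₂(0)=0 gives C₂(t) = C_in[1 − (τ₁ e^(−t/τ₁) − τ₂ e^(−t/τ₂))/(τ₁ − τ₂)].
At t = 26.0: e^(−t/τ₁) = 0.27764, e^(−t/τ₂) = 0.17817.
C₂ = 2.28·[1 − (20.290·0.27764 − 15.072·0.17817)/(5.2174)] = 2.28·0.43501 = 0.99182 mg/L.

0.992 mg/L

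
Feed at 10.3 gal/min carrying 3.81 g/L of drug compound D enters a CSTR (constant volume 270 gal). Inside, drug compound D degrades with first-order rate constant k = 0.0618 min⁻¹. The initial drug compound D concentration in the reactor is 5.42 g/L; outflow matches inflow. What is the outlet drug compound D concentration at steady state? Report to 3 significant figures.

1.45 g/L

V dC/dt = Q(C_in − C) − k V C.
At steady state: 0 = Q C_in − (Q + kV) C_ss, so C_ss = Q C_in/(Q + kV).
C_ss = 10.3·3.81/(10.3 + 0.0618·270) = 39.243/26.986 = 1.4542 g/L.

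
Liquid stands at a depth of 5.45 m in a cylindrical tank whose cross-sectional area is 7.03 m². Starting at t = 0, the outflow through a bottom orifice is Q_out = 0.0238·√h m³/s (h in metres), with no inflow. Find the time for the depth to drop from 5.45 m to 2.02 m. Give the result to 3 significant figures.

540 s

Unsteady balance on liquid volume: A dh/dt = −0.0238 √h.
∫ h^(−1/2) dh = −(0.0238/A) ∫ dt, giving 2√h = 2√h₀ − (0.0238/A) t.
t = 2A(√h₀ − √h)/0.0238 = 2·7.03·(√5.45 − √2.02)/0.0238
  = 14.060 × (2.3345 − 1.4213) / 0.0238 = 539.51 s.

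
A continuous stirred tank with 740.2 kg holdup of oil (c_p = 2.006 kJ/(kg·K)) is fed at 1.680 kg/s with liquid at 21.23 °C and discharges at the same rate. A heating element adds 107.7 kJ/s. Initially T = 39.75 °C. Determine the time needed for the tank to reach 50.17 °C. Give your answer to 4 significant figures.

M c_p dT/dt = ṁ c_p (T_in − T) + Q̇.
τ = M/ṁ = 440.595 s; T_ss = T_in + Q̇/(ṁ c_p) = 53.1877 °C.
T(t) = T_ss + (T₀ − T_ss) e^(−t/τ). Set T = 50.17:
e^(−t/τ) = (50.17 − 53.1877)/(39.75 − 53.1877) = 0.224570
t = −440.595 · ln(0.224570) = 658.060 s.

658.1 s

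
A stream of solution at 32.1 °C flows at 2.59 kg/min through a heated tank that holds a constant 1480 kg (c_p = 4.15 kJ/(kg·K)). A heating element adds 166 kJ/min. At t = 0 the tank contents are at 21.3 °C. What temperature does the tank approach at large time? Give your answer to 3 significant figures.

47.5 °C

M c_p dT/dt = ṁ c_p (T_in − T) + Q̇.
At steady state dT/dt = 0 ⇒ T_ss = T_in + Q̇/(ṁ c_p) = 32.1 + 166/(2.59·4.15) = 47.544 °C.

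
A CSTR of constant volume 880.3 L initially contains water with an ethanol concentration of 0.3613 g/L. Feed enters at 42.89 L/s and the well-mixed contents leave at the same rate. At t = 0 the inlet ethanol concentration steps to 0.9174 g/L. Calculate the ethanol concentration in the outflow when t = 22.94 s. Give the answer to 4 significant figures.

Accumulation = in − out for the solute gives V dC/dt = Q(C_in − C).
Time constant τ = V/Q = 880.3/42.89 = 20.5246 s.
C approaches C_in exponentially: C(t) = C_in + (C₀ − C_in) e^(−t/τ).
C(22.94) = 0.9174 + (0.3613 − 0.9174)·e^(−22.94/20.5246) = 0.9174 + (-0.556100)·0.327037 = 0.735535 g/L.

0.7355 g/L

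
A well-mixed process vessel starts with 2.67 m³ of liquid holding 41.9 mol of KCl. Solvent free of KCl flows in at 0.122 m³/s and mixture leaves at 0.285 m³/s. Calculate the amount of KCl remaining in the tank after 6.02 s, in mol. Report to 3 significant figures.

Let m(t) be the amount of KCl. Volume: V(t) = V₀ + (Q_in − Q_out) t = 2.67 − 0.16300 t; V(6.02) = 1.6887 m³.
Species balance (pure solvent in): dm/dt = −Q_out · m/V(t).
Separate: dm/m = −Q_out dt/V(t) ⇒ ln(m/m₀) = −(Q_out/(Q_in−Q_out)) ln(V/V₀).
m = m₀ (V₀/V)^(Q_out/(Q_in−Q_out)) = 41.9 × (2.67/1.6887)^(-1.7485) = 18.809 mol.

18.8 mol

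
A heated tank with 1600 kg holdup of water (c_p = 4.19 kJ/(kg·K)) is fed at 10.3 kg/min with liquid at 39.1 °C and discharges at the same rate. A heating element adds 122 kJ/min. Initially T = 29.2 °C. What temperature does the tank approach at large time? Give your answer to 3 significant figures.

M c_p dT/dt = ṁ c_p (T_in − T) + Q̇.
At steady state dT/dt = 0 ⇒ T_ss = T_in + Q̇/(ṁ c_p) = 39.1 + 122/(10.3·4.19) = 41.927 °C.

41.9 °C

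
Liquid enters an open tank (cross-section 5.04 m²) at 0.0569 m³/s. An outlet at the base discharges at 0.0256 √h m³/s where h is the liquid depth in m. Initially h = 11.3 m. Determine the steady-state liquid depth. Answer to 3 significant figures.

Level balance: A dh/dt = 0.0569 − 0.0256 √h. Setting dh/dt = 0:
Q_in = 0.0256 √h_ss ⇒ √h_ss = 0.0569/0.0256 = 2.2227.
h_ss = 2.2227² = 4.9402 m. (Since h₀ = 11.3 m > h_ss, the level will fall toward this value.)

4.94 m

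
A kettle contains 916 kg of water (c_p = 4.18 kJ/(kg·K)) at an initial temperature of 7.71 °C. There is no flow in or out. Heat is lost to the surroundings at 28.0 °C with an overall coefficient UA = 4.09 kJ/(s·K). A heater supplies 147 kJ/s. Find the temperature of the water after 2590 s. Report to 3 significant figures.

M c_p dT/dt = −UA(T − T_amb) + Q̇.
dT/dt = (T_ss − T)/τ with T_ss = T_amb + Q̇/UA = 28.0 + 147/4.09 = 63.941 °C, τ = M c_p/UA = 916·4.18/4.09 = 936.16 s.
Solution: T(t) = T_ss + (T₀ − T_ss) e^(−t/τ).
T(2590) = 63.941 + (-56.231)·0.062873 = 60.406 °C.

60.4 °C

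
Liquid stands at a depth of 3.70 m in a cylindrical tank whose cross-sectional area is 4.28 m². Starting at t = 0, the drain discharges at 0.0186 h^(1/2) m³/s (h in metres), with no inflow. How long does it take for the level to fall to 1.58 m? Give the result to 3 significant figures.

With no inflow, A dh/dt = −0.0186 √h.
Separate and integrate: 2(√h − √h₀) = −(0.0186/A) t.
t = 2A(√h₀ − √h)/0.0186 = 2·4.28·(√3.70 − √1.58)/0.0186
  = 8.5600 × (1.9235 − 1.2570) / 0.0186 = 306.76 s.

307 s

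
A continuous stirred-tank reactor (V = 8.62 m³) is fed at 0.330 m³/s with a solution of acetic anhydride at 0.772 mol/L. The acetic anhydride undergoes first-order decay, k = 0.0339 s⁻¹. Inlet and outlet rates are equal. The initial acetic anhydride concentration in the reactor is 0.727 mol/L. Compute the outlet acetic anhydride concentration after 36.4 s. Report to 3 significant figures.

Species balance: V dC/dt = Q C_in − Q C − k V C.
dC/dt = (Q/V) C_in − (Q/V + k) C; effective rate a = Q/V + k = 0.038283 + 0.0339 = 0.072183 s⁻¹.
C_ss = Q C_in/(Q + kV) = 0.40944 mol/L; C(t) = C_ss + (C₀ − C_ss) e^(−a t).
C(36.4) = 0.40944 + (0.31756)·e^(−0.072183·36.4) = 0.40944 + (0.31756)·0.072262 = 0.43239 mol/L.

0.432 mol/L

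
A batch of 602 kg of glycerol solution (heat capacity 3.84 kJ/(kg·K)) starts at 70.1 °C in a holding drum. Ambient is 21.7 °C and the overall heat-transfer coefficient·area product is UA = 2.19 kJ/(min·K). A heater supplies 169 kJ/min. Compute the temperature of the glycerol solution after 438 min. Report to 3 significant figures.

79.9 °C

Lumped-capacitance energy balance: M c_p dT/dt = UA(T_amb − T) + Q̇.
dT/dt = (T_ss − T)/τ with T_ss = T_amb + Q̇/UA = 21.7 + 169/2.19 = 98.869 °C, τ = M c_p/UA = 602·3.84/2.19 = 1055.6 min.
Integrating: T(t) = T_ss + (T₀ − T_ss) e^(−t/τ).
T(438) = 98.869 + (-28.769)·0.66038 = 79.871 °C.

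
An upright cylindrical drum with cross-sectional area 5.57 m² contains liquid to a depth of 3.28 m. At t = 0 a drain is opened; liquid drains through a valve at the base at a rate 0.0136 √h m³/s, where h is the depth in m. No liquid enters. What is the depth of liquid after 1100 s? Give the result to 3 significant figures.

Mass balance (ρ constant): A dh/dt = −0.0136 √h.
This is separable: 2 d(√h)/dt = −0.0136/A, so √h = √h₀ − (0.0136/(2A)) t.
√h = √3.28 − 0.0136·1100/(2·5.57) = 1.8111 − 1.3429 = 0.46817.
h = 0.46817² = 0.21918 m.

0.219 m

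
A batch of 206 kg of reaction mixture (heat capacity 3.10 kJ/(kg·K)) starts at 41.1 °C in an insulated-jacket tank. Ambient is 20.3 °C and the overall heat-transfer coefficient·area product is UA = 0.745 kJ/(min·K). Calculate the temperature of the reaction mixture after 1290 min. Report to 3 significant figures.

24.9 °C

Energy balance: M c_p dT/dt = −UA(T − T_amb).
dT/dt = (T_ss − T)/τ with T_ss = T_amb = 20.300 °C, τ = M c_p/UA = 206·3.10/0.745 = 857.18 min.
Integrating: T(t) = T_ss + (T₀ − T_ss) e^(−t/τ).
T(1290) = 20.300 + (20.800)·0.22203 = 24.918 °C.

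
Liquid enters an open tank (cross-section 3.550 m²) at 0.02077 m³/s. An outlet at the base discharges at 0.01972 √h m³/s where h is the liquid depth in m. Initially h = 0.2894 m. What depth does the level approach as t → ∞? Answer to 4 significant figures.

1.109 m

Volume balance on the tank: A dh/dt = Q_in − 0.01972 √h. At steady state dh/dt = 0:
Q_in = 0.01972 √h_ss ⇒ √h_ss = 0.02077/0.01972 = 1.05325.
h_ss = 1.05325² = 1.10933 m. (Since h₀ = 0.2894 m < h_ss, the level will rise toward this value.)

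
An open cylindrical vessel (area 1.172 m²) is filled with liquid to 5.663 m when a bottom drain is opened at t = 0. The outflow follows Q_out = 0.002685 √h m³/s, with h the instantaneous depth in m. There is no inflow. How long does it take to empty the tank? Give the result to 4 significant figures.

A dh/dt = −Q_out = −0.002685 √h.
∫ h^(−1/2) dh = −(0.002685/A) ∫ dt, giving 2√h = 2√h₀ − (0.002685/A) t.
Set h = 0: 2√h₀ = (0.002685/A) t_empty ⇒ t_empty = 2A√h₀/0.002685.
t_empty = 2·1.172·√5.663/0.002685 = 2.34400·2.37971/0.002685 = 2077.48 s.

2077 s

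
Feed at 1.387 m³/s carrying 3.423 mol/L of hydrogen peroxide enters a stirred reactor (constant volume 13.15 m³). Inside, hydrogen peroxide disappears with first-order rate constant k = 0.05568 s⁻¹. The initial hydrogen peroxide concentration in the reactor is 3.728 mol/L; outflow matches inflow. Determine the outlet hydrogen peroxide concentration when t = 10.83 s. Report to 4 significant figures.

2.500 mol/L

V dC/dt = Q(C_in − C) − k V C.
dC/dt = (Q/V) C_in − (Q/V + k) C; effective rate a = Q/V + k = 0.105475 + 0.05568 = 0.161155 s⁻¹.
C_ss = Q C_in/(Q + kV) = 2.24034 mol/L; C(t) = C_ss + (C₀ − C_ss) e^(−a t).
C(10.83) = 2.24034 + (1.48766)·e^(−0.161155·10.83) = 2.24034 + (1.48766)·0.174591 = 2.50007 mol/L.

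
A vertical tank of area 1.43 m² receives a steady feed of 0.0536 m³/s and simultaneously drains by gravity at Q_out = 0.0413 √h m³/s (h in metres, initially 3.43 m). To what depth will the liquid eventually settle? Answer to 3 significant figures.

A dh/dt = Q_in − 0.0413 √h. Steady state requires inflow = outflow:
Q_in = 0.0413 √h_ss ⇒ √h_ss = 0.0536/0.0413 = 1.2978.
h_ss = 1.2978² = 1.6843 m. (Since h₀ = 3.43 m > h_ss, the level will fall toward this value.)

1.68 m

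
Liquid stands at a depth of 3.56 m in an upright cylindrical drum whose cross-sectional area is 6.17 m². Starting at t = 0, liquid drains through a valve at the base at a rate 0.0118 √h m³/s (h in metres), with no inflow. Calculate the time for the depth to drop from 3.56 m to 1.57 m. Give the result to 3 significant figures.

663 s

With no inflow, A dh/dt = −0.0118 √h.
This is separable: 2 d(√h)/dt = −0.0118/A, so √h = √h₀ − (0.0118/(2A)) t.
t = 2A(√h₀ − √h)/0.0118 = 2·6.17·(√3.56 − √1.57)/0.0118
  = 12.340 × (1.8868 − 1.2530) / 0.0118 = 662.80 s.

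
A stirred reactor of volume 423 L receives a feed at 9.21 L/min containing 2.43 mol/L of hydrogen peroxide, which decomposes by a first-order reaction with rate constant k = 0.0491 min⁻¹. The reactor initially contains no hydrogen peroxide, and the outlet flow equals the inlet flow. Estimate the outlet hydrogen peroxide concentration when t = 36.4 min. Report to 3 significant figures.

V dC/dt = Q(C_in − C) − k V C.
dC/dt = (Q/V) C_in − (Q/V + k) C; effective rate a = Q/V + k = 0.021773 + 0.0491 = 0.070873 min⁻¹.
C_ss = Q C_in/(Q + kV) = 0.74653 mol/L; C(t) = C_ss + (C₀ − C_ss) e^(−a t).
C(36.4) = 0.74653 + (-0.74653)·e^(−0.070873·36.4) = 0.74653 + (-0.74653)·0.075791 = 0.68995 mol/L.

0.690 mol/L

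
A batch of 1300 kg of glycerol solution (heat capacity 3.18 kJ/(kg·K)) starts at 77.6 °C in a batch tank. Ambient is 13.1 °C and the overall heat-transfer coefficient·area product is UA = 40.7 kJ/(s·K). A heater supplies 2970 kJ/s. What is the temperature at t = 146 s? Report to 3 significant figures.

84.1 °C

Lumped-capacitance energy balance: M c_p dT/dt = UA(T_amb − T) + Q̇.
dT/dt = (T_ss − T)/τ with T_ss = T_amb + Q̇/UA = 13.1 + 2970/40.7 = 86.073 °C, τ = M c_p/UA = 1300·3.18/40.7 = 101.57 s.
Integrating: T(t) = T_ss + (T₀ − T_ss) e^(−t/τ).
T(146) = 86.073 + (-8.4730)·0.23755 = 84.060 °C.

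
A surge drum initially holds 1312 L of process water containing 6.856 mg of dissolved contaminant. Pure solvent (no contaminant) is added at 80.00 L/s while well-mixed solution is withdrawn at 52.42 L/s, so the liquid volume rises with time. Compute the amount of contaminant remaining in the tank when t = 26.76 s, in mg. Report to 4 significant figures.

2.935 mg

Total volume: dV/dt = Q_in − Q_out = 27.5800 L/s, so V(t) = 1312 + 27.5800 t and V(26.76) = 2050.04 L.
Species balance (pure solvent in): dm/dt = −Q_out · m/V(t).
Separate: dm/m = −Q_out dt/V(t) ⇒ ln(m/m₀) = −(Q_out/(Q_in−Q_out)) ln(V/V₀).
m = m₀ (V₀/V)^(Q_out/(Q_in−Q_out)) = 6.856 × (1312/2050.04)^(1.90065) = 2.93542 mg.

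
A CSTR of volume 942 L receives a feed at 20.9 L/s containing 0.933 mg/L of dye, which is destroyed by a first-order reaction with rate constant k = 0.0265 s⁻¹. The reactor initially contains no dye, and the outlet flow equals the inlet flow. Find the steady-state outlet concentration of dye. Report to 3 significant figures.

Species balance: V dC/dt = Q C_in − Q C − k V C.
Steady state (dC/dt = 0): C_ss = Q C_in/(Q + kV) = C_in/(1 + kV/Q).
C_ss = 20.9·0.933/(20.9 + 0.0265·942) = 19.500/45.863 = 0.42517 mg/L.

0.425 mg/L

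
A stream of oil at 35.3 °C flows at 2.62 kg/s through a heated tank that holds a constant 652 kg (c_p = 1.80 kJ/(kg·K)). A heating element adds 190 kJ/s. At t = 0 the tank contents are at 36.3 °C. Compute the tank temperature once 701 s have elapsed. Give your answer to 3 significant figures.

Unsteady energy balance on the tank contents: M c_p dT/dt = ṁ c_p (T_in − T) + 190.
τ = M/ṁ = 248.85 s; T_ss = T_in + Q̇/(ṁ c_p) = 35.3 + 190/(2.62·1.80) = 75.588 °C.
Integrating: T(t) = T_ss + (T₀ − T_ss) e^(−t/τ).
T(701) = 75.588 + (-39.288)·e^(−701/248.85) = 75.588 + (-39.288)·0.059791 = 73.239 °C.

73.2 °C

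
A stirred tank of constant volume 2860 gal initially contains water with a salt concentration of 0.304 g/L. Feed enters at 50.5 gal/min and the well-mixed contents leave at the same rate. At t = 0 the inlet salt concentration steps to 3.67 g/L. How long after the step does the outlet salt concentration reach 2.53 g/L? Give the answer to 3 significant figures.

61.3 min

Species balance: V dC/dt = Q(C_in − C) ⇒ τ = V/Q = 56.634 min.
C(t) = C_in + (C₀ − C_in) e^(−t/τ). Set C = 2.53 and solve for t:
e^(−t/τ) = (C − C_in)/(C₀ − C_in) = (2.53 − 3.67)/(0.304 − 3.67) = 0.33868
t = −τ ln(…) = 56.634 × 1.0827 = 61.317 min.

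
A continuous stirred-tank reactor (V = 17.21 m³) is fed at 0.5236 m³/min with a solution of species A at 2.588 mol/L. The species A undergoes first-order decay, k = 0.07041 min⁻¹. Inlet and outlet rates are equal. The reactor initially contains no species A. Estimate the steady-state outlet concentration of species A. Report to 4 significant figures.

V dC/dt = Q(C_in − C) − k V C.
At steady state: 0 = Q C_in − (Q + kV) C_ss, so C_ss = Q C_in/(Q + kV).
C_ss = 0.5236·2.588/(0.5236 + 0.07041·17.21) = 1.35508/1.73536 = 0.780864 mol/L.

0.7809 mol/L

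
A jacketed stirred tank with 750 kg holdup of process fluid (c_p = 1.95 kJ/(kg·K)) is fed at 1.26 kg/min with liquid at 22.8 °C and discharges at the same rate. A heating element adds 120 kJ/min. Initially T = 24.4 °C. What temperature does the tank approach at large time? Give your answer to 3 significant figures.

71.6 °C

M c_p dT/dt = ṁ c_p (T_in − T) + Q̇.
At steady state dT/dt = 0 ⇒ T_ss = T_in + Q̇/(ṁ c_p) = 22.8 + 120/(1.26·1.95) = 71.640 °C.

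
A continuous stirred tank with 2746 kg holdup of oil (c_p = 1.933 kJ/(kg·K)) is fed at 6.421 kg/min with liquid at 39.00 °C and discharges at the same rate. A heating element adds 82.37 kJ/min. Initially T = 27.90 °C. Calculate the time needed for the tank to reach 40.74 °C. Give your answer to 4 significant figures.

550.4 min

First-law balance (no shaft work): M c_p dT/dt = ṁ c_p (T_in − T) + 82.37.
τ = M/ṁ = 427.659 min; T_ss = T_in + Q̇/(ṁ c_p) = 45.6364 °C.
T(t) = T_ss + (T₀ − T_ss) e^(−t/τ). Set T = 40.74:
e^(−t/τ) = (40.74 − 45.6364)/(27.90 − 45.6364) = 0.276066
t = −427.659 · ln(0.276066) = 550.446 min.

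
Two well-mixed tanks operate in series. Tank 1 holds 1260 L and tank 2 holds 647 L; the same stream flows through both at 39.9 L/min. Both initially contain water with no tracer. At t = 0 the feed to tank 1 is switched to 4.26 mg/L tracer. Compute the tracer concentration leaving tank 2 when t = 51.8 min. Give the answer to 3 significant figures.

Time constants: τᵢ = Vᵢ/Q for each well-mixed tank.
τ₁ = 1260/39.9 = 31.579 min; τ₂ = 647/39.9 = 16.216 min.
Tank 1: C₁ = C_in(1 − e^(−t/τ₁)). Tank 2 (τ₁ ≠ τ₂): C₂ = C_in[1 − (τ₁ e^(−t/τ₁) − τ₂ e^(−t/τ₂))/(τ₁ − τ₂)].
At t = 51.8: e^(−t/τ₁) = 0.19392, e^(−t/τ₂) = 0.040988.
C₂ = 4.26·[1 − (31.579·0.19392 − 16.216·0.040988)/(15.363)] = 4.26·0.64468 = 2.7463 mg/L.

2.75 mg/L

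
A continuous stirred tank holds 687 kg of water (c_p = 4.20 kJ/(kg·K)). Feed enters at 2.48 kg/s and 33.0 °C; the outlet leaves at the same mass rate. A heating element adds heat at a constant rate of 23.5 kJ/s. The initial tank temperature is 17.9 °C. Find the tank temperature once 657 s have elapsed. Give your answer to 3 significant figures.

M c_p dT/dt = ṁ c_p (T_in − T) + Q̇.
Rearrange: dT/dt = (T_ss − T)/τ with τ = M/ṁ = 277.02 s and T_ss = T_in + Q̇/(ṁ c_p) = 35.256 °C.
T approaches T_ss exponentially: T(t) = T_ss + (T₀ − T_ss) e^(−t/τ).
T(657) = 35.256 + (-17.356)·e^(−657/277.02) = 35.256 + (-17.356)·0.093322 = 33.636 °C.

33.6 °C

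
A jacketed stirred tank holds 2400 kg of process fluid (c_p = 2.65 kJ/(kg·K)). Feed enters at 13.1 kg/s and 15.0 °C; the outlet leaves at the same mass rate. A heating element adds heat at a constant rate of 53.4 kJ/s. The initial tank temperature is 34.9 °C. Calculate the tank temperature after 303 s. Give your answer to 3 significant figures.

M c_p dT/dt = ṁ c_p (T_in − T) + Q̇.
Rearrange: dT/dt = (T_ss − T)/τ with τ = M/ṁ = 183.21 s and T_ss = T_in + Q̇/(ṁ c_p) = 16.538 °C.
T approaches T_ss exponentially: T(t) = T_ss + (T₀ − T_ss) e^(−t/τ).
T(303) = 16.538 + (18.362)·e^(−303/183.21) = 16.538 + (18.362)·0.19131 = 20.051 °C.

20.1 °C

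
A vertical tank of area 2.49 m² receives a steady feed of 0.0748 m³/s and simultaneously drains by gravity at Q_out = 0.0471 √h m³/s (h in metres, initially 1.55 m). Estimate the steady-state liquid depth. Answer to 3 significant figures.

2.52 m

Mass balance (ρ constant): A dh/dt = Q_in − 0.0471 √h. At steady state dh/dt = 0:
Q_in = 0.0471 √h_ss ⇒ √h_ss = 0.0748/0.0471 = 1.5881.
h_ss = 1.5881² = 2.5221 m. (Since h₀ = 1.55 m < h_ss, the level will rise toward this value.)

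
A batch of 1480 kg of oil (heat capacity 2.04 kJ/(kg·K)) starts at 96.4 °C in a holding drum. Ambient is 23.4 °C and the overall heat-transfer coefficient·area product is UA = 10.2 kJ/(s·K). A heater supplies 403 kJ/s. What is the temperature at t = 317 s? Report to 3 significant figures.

Lumped-capacitance energy balance: M c_p dT/dt = UA(T_amb − T) + Q̇.
dT/dt = (T_ss − T)/τ with T_ss = T_amb + Q̇/UA = 23.4 + 403/10.2 = 62.910 °C, τ = M c_p/UA = 1480·2.04/10.2 = 296.00 s.
T approaches T_ss exponentially: T(t) = T_ss + (T₀ − T_ss) e^(−t/τ).
T(317) = 62.910 + (33.490)·0.34268 = 74.386 °C.

74.4 °C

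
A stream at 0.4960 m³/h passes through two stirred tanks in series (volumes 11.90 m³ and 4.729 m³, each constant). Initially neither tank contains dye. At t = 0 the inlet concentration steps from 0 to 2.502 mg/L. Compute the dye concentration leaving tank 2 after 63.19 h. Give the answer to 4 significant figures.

2.206 mg/L

Species balance on tank i: dCᵢ/dt = (Cᵢ₋₁ − Cᵢ)/τᵢ with τᵢ = Vᵢ/Q.
τ₁ = 11.90/0.4960 = 23.9919 h; τ₂ = 4.729/0.4960 = 9.53427 h.
Solving the cascade with C₁(0)=C₂(0)=0 gives C₂(t) = C_in[1 − (τ₁ e^(−t/τ₁) − τ₂ e^(−t/τ₂))/(τ₁ − τ₂)].
At t = 63.19: e^(−t/τ₁) = 0.0718050, e^(−t/τ₂) = 0.00132325.
C₂ = 2.502·[1 − (23.9919·0.0718050 − 9.53427·0.00132325)/(14.4577)] = 2.502·0.881715 = 2.20605 mg/L.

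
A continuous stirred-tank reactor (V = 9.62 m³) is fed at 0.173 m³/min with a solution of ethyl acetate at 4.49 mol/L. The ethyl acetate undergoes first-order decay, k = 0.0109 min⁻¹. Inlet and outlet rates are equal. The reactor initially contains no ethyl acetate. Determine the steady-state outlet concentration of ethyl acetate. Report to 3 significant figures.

2.80 mol/L

V dC/dt = Q(C_in − C) − k V C.
Steady state (dC/dt = 0): C_ss = Q C_in/(Q + kV) = C_in/(1 + kV/Q).
C_ss = 0.173·4.49/(0.173 + 0.0109·9.62) = 0.77677/0.27786 = 2.7956 mol/L.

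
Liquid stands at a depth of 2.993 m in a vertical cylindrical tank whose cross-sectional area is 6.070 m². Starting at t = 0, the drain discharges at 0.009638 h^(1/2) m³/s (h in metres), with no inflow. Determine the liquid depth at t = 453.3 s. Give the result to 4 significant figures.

1.877 m

A dh/dt = −Q_out = −0.009638 √h.
∫ h^(−1/2) dh = −(0.009638/A) ∫ dt, giving 2√h = 2√h₀ − (0.009638/A) t.
√h = √2.993 − 0.009638·453.3/(2·6.070) = 1.73003 − 0.359877 = 1.37015.
h = 1.37015² = 1.87732 m.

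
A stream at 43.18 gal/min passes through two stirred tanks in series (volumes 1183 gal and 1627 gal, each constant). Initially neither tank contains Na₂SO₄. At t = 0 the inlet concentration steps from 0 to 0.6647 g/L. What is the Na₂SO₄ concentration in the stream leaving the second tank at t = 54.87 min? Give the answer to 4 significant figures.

Each tank obeys Vᵢ dCᵢ/dt = Q(Cᵢ₋₁ − Cᵢ), so τᵢ = Vᵢ/Q.
τ₁ = 1183/43.18 = 27.3969 min; τ₂ = 1627/43.18 = 37.6795 min.
Solving the cascade with C₁(0)=C₂(0)=0 gives C₂(t) = C_in[1 − (τ₁ e^(−t/τ₁) − τ₂ e^(−t/τ₂))/(τ₁ − τ₂)].
At t = 54.87: e^(−t/τ₁) = 0.134960, e^(−t/τ₂) = 0.233113.
C₂ = 0.6647·[1 − (27.3969·0.134960 − 37.6795·0.233113)/(-10.2825)] = 0.6647·0.505365 = 0.335916 g/L.

0.3359 g/L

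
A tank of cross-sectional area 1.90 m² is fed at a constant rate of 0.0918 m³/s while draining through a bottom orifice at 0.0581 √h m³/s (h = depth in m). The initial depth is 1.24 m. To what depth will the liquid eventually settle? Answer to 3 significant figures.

Accumulation of liquid (constant cross-section A): A dh/dt = Q_in − 0.0581 √h. At steady state dh/dt = 0:
Q_in = 0.0581 √h_ss ⇒ √h_ss = 0.0918/0.0581 = 1.5800.
h_ss = 1.5800² = 2.4965 m. (Since h₀ = 1.24 m < h_ss, the level will rise toward this value.)

2.50 m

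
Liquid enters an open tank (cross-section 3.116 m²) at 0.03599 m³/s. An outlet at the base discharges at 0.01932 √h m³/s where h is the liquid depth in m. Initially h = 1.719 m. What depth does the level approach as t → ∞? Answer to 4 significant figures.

3.470 m

Volume balance on the tank: A dh/dt = Q_in − 0.01932 √h. At steady state dh/dt = 0:
Q_in = 0.01932 √h_ss ⇒ √h_ss = 0.03599/0.01932 = 1.86284.
h_ss = 1.86284² = 3.47016 m. (Since h₀ = 1.719 m < h_ss, the level will rise toward this value.)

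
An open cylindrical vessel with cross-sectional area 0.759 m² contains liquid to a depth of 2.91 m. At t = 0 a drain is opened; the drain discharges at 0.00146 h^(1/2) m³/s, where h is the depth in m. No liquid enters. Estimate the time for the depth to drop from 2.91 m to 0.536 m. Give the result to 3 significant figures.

1010 s

With no inflow, A dh/dt = −0.00146 √h.
Separate and integrate: 2(√h − √h₀) = −(0.00146/A) t.
t = 2A(√h₀ − √h)/0.00146 = 2·0.759·(√2.91 − √0.536)/0.00146
  = 1.5180 × (1.7059 − 0.73212) / 0.00146 = 1012.4 s.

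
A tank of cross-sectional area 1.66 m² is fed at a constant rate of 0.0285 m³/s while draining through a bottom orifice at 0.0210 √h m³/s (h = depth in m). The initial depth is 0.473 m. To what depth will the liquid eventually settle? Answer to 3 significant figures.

1.84 m

A dh/dt = Q_in − 0.0210 √h. Steady state requires inflow = outflow:
Q_in = 0.0210 √h_ss ⇒ √h_ss = 0.0285/0.0210 = 1.3571.
h_ss = 1.3571² = 1.8418 m. (Since h₀ = 0.473 m < h_ss, the level will rise toward this value.)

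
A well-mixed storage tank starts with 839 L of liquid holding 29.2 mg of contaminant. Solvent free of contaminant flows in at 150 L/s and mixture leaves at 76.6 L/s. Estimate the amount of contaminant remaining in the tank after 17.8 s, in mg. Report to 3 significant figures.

Let m(t) be the amount of contaminant. Volume: V(t) = V₀ + (Q_in − Q_out) t = 839 + 73.400 t; V(17.8) = 2145.5 L.
Species balance (pure solvent in): dm/dt = −Q_out · m/V(t).
Separate: dm/m = −Q_out dt/V(t) ⇒ ln(m/m₀) = −(Q_out/(Q_in−Q_out)) ln(V/V₀).
m = m₀ (V₀/V)^(Q_out/(Q_in−Q_out)) = 29.2 × (839/2145.5)^(1.0436) = 10.961 mg.

11.0 mg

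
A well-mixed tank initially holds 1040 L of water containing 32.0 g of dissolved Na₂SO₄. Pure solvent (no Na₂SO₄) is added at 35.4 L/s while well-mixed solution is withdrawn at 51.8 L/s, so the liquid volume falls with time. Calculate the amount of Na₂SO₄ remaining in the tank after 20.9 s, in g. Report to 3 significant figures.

Total volume: dV/dt = Q_in − Q_out = -16.400 L/s, so V(t) = 1040 − 16.400 t and V(20.9) = 697.24 L.
Species balance (pure solvent in): dm/dt = −Q_out · m/V(t).
dm/m = −Q_out dt/(V₀ − 16.400 t); integrating gives ln(m/m₀) = −(Q_out/(Q_in−Q_out)) ln(V/V₀).
m = m₀ (V₀/V)^(Q_out/(Q_in−Q_out)) = 32.0 × (1040/697.24)^(-3.1585) = 9.0504 g.

9.05 g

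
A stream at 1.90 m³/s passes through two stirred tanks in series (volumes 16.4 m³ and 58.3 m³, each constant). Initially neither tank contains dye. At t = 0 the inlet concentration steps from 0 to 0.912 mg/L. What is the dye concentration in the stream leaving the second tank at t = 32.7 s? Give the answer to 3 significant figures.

Each tank obeys Vᵢ dCᵢ/dt = Q(Cᵢ₋₁ − Cᵢ), so τᵢ = Vᵢ/Q.
τ₁ = 16.4/1.90 = 8.6316 s; τ₂ = 58.3/1.90 = 30.684 s.
Tank 1: C₁ = C_in(1 − e^(−t/τ₁)). Tank 2 (τ₁ ≠ τ₂): C₂ = C_in[1 − (τ₁ e^(−t/τ₁) − τ₂ e^(−t/τ₂))/(τ₁ − τ₂)].
At t = 32.7: e^(−t/τ₁) = 0.022631, e^(−t/τ₂) = 0.34449.
C₂ = 0.912·[1 − (8.6316·0.022631 − 30.684·0.34449)/(-22.053)] = 0.912·0.52953 = 0.48294 mg/L.

0.483 mg/L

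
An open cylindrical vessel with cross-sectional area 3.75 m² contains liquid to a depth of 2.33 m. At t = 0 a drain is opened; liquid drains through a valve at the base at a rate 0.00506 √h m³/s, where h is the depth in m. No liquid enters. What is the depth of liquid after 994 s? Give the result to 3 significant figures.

0.732 m

Accumulation of liquid (constant cross-section A): A dh/dt = −0.00506 √h.
∫ h^(−1/2) dh = −(0.00506/A) ∫ dt, giving 2√h = 2√h₀ − (0.00506/A) t.
√h = √2.33 − 0.00506·994/(2·3.75) = 1.5264 − 0.67062 = 0.85582.
h = 0.85582² = 0.73242 m.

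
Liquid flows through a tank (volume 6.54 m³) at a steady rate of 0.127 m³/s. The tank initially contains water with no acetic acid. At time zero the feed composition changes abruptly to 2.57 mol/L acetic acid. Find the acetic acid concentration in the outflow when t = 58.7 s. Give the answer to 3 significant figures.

Mass balance on the solute (V constant): V dC/dt = Q(C_in − C).
Time constant τ = V/Q = 6.54/0.127 = 51.496 s.
Integrating: C(t) = C_in + (C₀ − C_in) e^(−t/τ).
C(58.7) = 2.57 + (0 − 2.57)·e^(−58.7/51.496) = 2.57 + (-2.5700)·0.31985 = 1.7480 mol/L.

1.75 mol/L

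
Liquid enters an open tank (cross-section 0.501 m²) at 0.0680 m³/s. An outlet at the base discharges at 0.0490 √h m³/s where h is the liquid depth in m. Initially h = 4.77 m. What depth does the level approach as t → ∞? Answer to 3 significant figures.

1.93 m

A dh/dt = Q_in − 0.0490 √h. Steady state requires inflow = outflow:
Q_in = 0.0490 √h_ss ⇒ √h_ss = 0.0680/0.0490 = 1.3878.
h_ss = 1.3878² = 1.9259 m. (Since h₀ = 4.77 m > h_ss, the level will fall toward this value.)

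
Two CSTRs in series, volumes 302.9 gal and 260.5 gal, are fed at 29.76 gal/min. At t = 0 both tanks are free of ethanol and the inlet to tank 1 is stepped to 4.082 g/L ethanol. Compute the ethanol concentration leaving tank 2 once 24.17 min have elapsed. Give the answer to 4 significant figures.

2.954 g/L

Each tank obeys Vᵢ dCᵢ/dt = Q(Cᵢ₋₁ − Cᵢ), so τᵢ = Vᵢ/Q.
τ₁ = 302.9/29.76 = 10.1781 min; τ₂ = 260.5/29.76 = 8.75336 min.
Tank 1: C₁ = C_in(1 − e^(−t/τ₁)). Tank 2 (τ₁ ≠ τ₂): C₂ = C_in[1 − (τ₁ e^(−t/τ₁) − τ₂ e^(−t/τ₂))/(τ₁ − τ₂)].
At t = 24.17: e^(−t/τ₁) = 0.0930416, e^(−t/τ₂) = 0.0632143.
C₂ = 4.082·[1 − (10.1781·0.0930416 − 8.75336·0.0632143)/(1.42473)] = 4.082·0.723703 = 2.95416 g/L.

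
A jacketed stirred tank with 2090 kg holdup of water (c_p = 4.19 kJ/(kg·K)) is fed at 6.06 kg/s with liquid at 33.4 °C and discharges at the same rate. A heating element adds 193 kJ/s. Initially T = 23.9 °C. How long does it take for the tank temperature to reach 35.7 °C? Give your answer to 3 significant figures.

404 s

M c_p dT/dt = ṁ c_p (T_in − T) + Q̇.
τ = M/ṁ = 344.88 s; T_ss = T_in + Q̇/(ṁ c_p) = 41.001 °C.
T(t) = T_ss + (T₀ − T_ss) e^(−t/τ). Set T = 35.7:
e^(−t/τ) = (35.7 − 41.001)/(23.9 − 41.001) = 0.30998
t = −344.88 · ln(0.30998) = 403.94 s.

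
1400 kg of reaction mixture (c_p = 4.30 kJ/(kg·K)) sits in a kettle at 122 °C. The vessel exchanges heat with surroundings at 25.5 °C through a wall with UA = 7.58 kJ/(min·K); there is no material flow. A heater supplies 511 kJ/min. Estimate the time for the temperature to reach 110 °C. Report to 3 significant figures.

423 min

Lumped-capacitance energy balance: M c_p dT/dt = UA(T_amb − T) + Q̇.
τ = M c_p/UA = 794.20 min; T_ss = T_amb + Q̇/UA = 25.5 + 511/7.58 = 92.914 °C.
T(t) = T_ss + (T₀ − T_ss)e^(−t/τ); set T = 110:
t = −τ ln[(T − T_ss)/(T₀ − T_ss)] = −794.20 · ln(0.58743) = 422.51 min.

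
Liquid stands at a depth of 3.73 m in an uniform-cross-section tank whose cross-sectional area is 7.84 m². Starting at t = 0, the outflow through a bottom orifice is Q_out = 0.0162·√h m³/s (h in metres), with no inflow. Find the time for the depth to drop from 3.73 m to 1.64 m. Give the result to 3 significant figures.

630 s

With no inflow, A dh/dt = −0.0162 √h.
Separate and integrate: 2(√h − √h₀) = −(0.0162/A) t.
t = 2A(√h₀ − √h)/0.0162 = 2·7.84·(√3.73 − √1.64)/0.0162
  = 15.680 × (1.9313 − 1.2806) / 0.0162 = 629.81 s.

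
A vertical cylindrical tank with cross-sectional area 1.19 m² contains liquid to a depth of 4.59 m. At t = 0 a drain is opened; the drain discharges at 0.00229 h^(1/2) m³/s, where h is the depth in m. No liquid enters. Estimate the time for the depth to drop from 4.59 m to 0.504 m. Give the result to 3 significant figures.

Accumulation of liquid (constant cross-section A): A dh/dt = −0.00229 √h.
This is separable: 2 d(√h)/dt = −0.00229/A, so √h = √h₀ − (0.00229/(2A)) t.
t = 2A(√h₀ − √h)/0.00229 = 2·1.19·(√4.59 − √0.504)/0.00229
  = 2.3800 × (2.1424 − 0.70993) / 0.00229 = 1488.8 s.

1490 s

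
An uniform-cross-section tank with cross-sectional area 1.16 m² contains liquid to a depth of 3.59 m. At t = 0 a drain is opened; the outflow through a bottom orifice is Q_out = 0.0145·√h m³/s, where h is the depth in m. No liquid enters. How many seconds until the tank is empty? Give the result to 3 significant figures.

A dh/dt = −Q_out = −0.0145 √h.
∫ h^(−1/2) dh = −(0.0145/A) ∫ dt, giving 2√h = 2√h₀ − (0.0145/A) t.
Set h = 0: 2√h₀ = (0.0145/A) t_empty ⇒ t_empty = 2A√h₀/0.0145.
t_empty = 2·1.16·√3.59/0.0145 = 2.3200·1.8947/0.0145 = 303.16 s.

303 s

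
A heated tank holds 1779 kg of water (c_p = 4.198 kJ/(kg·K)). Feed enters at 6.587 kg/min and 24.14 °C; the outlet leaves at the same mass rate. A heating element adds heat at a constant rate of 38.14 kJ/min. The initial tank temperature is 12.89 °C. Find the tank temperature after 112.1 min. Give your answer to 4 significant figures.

17.18 °C

Unsteady energy balance on the tank contents: M c_p dT/dt = ṁ c_p (T_in − T) + 38.14.
Rearrange: dT/dt = (T_ss − T)/τ with τ = M/ṁ = 270.077 min and T_ss = T_in + Q̇/(ṁ c_p) = 25.5193 °C.
T approaches T_ss exponentially: T(t) = T_ss + (T₀ − T_ss) e^(−t/τ).
T(112.1) = 25.5193 + (-12.6293)·e^(−112.1/270.077) = 25.5193 + (-12.6293)·0.660297 = 17.1802 °C.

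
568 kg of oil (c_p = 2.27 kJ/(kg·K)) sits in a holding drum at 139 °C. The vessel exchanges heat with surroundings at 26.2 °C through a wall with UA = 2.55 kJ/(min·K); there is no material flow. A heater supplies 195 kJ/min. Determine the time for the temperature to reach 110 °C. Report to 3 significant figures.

809 min

Unsteady energy balance on the tank contents: M c_p dT/dt = −UA(T − T_amb) + Q̇.
τ = M c_p/UA = 505.63 min; T_ss = T_amb + Q̇/UA = 26.2 + 195/2.55 = 102.67 °C.
T(t) = T_ss + (T₀ − T_ss)e^(−t/τ); set T = 110:
t = −τ ln[(T − T_ss)/(T₀ − T_ss)] = −505.63 · ln(0.20175) = 809.38 min.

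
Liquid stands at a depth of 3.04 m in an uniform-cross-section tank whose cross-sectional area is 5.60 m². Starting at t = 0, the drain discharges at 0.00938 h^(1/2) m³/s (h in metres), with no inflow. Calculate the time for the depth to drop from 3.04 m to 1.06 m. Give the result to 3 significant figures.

853 s

A dh/dt = −Q_out = −0.00938 √h.
This is separable: 2 d(√h)/dt = −0.00938/A, so √h = √h₀ − (0.00938/(2A)) t.
t = 2A(√h₀ − √h)/0.00938 = 2·5.60·(√3.04 − √1.06)/0.00938
  = 11.200 × (1.7436 − 1.0296) / 0.00938 = 852.53 s.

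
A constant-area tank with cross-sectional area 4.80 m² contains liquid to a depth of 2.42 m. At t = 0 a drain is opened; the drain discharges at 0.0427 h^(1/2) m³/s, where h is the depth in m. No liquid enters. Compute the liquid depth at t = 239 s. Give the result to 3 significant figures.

0.243 m

Volume balance on the tank: A dh/dt = −0.0427 √h.
∫ h^(−1/2) dh = −(0.0427/A) ∫ dt, giving 2√h = 2√h₀ − (0.0427/A) t.
√h = √2.42 − 0.0427·239/(2·4.80) = 1.5556 − 1.0631 = 0.49258.
h = 0.49258² = 0.24264 m.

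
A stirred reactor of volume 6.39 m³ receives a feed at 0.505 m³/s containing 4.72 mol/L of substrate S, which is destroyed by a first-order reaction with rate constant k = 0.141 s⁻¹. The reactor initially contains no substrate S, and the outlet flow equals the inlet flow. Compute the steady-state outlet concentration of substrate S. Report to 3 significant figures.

1.70 mol/L

Accumulation = in − out − consumed: V dC/dt = Q C_in − Q C − k V C.
At steady state: 0 = Q C_in − (Q + kV) C_ss, so C_ss = Q C_in/(Q + kV).
C_ss = 0.505·4.72/(0.505 + 0.141·6.39) = 2.3836/1.4060 = 1.6953 mol/L.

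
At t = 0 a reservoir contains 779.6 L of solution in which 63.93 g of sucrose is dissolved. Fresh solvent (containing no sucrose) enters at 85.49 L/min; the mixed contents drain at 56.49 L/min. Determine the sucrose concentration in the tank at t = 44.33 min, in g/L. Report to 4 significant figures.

Total volume: dV/dt = Q_in − Q_out = 29.0000 L/min, so V(t) = 779.6 + 29.0000 t and V(44.33) = 2065.17 L.
Solute balance: dm/dt = 0 − Q_out C = −Q_out m/V(t).
dm/m = −Q_out dt/(V₀ + 29.0000 t); integrating gives ln(m/m₀) = −(Q_out/(Q_in−Q_out)) ln(V/V₀).
m = m₀ (V₀/V)^(Q_out/(Q_in−Q_out)) = 63.93 × (779.6/2065.17)^(1.94793) = 9.58443 g.
C = m/V = 9.58443/2065.17 = 0.00464099 g/L.

0.004641 g/L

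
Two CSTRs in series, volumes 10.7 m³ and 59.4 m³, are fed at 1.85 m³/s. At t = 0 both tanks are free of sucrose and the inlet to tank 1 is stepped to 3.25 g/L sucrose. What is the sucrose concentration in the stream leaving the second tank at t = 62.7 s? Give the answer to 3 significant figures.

Each tank obeys Vᵢ dCᵢ/dt = Q(Cᵢ₋₁ − Cᵢ), so τᵢ = Vᵢ/Q.
τ₁ = 10.7/1.85 = 5.7838 s; τ₂ = 59.4/1.85 = 32.108 s.
Solving the cascade with C₁(0)=C₂(0)=0 gives C₂(t) = C_in[1 − (τ₁ e^(−t/τ₁) − τ₂ e^(−t/τ₂))/(τ₁ − τ₂)].
At t = 62.7: e^(−t/τ₁) = 1.9587e-05, e^(−t/τ₂) = 0.14188.
C₂ = 3.25·[1 − (5.7838·1.9587e-05 − 32.108·0.14188)/(-26.324)] = 3.25·0.82695 = 2.6876 g/L.

2.69 g/L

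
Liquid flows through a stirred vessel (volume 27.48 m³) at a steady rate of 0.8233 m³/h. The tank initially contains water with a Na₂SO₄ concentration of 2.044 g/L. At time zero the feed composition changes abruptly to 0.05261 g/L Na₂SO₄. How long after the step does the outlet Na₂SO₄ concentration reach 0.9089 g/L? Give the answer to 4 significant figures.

28.17 h

Species balance: V dC/dt = Q(C_in − C) ⇒ τ = V/Q = 33.3779 h.
C(t) = C_in + (C₀ − C_in) e^(−t/τ). Set C = 0.9089 and solve for t:
e^(−t/τ) = (C − C_in)/(C₀ − C_in) = (0.9089 − 0.05261)/(2.044 − 0.05261) = 0.429996
t = −τ ln(…) = 33.3779 × 0.843979 = 28.1702 h.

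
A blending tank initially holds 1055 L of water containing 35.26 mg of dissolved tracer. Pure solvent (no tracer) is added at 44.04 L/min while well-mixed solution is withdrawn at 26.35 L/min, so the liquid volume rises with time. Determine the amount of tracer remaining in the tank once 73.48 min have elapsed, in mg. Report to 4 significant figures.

Let m(t) be the amount of tracer. Volume: V(t) = V₀ + (Q_in − Q_out) t = 1055 + 17.6900 t; V(73.48) = 2354.86 L.
Solute balance: dm/dt = 0 − Q_out C = −Q_out m/V(t).
Separate: dm/m = −Q_out dt/V(t) ⇒ ln(m/m₀) = −(Q_out/(Q_in−Q_out)) ln(V/V₀).
m = m₀ (V₀/V)^(Q_out/(Q_in−Q_out)) = 35.26 × (1055/2354.86)^(1.48954) = 10.6625 mg.

10.66 mg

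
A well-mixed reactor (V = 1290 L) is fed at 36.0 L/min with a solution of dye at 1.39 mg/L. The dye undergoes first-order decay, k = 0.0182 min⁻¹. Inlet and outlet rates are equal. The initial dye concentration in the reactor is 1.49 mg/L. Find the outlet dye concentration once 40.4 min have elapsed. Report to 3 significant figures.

V dC/dt = Q(C_in − C) − k V C.
dC/dt = (Q/V) C_in − (Q/V + k) C; effective rate a = Q/V + k = 0.027907 + 0.0182 = 0.046107 min⁻¹.
C_ss = Q C_in/(Q + kV) = 0.84132 mg/L; C(t) = C_ss + (C₀ − C_ss) e^(−a t).
C(40.4) = 0.84132 + (0.64868)·e^(−0.046107·40.4) = 0.84132 + (0.64868)·0.15525 = 0.94203 mg/L.

0.942 mg/L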